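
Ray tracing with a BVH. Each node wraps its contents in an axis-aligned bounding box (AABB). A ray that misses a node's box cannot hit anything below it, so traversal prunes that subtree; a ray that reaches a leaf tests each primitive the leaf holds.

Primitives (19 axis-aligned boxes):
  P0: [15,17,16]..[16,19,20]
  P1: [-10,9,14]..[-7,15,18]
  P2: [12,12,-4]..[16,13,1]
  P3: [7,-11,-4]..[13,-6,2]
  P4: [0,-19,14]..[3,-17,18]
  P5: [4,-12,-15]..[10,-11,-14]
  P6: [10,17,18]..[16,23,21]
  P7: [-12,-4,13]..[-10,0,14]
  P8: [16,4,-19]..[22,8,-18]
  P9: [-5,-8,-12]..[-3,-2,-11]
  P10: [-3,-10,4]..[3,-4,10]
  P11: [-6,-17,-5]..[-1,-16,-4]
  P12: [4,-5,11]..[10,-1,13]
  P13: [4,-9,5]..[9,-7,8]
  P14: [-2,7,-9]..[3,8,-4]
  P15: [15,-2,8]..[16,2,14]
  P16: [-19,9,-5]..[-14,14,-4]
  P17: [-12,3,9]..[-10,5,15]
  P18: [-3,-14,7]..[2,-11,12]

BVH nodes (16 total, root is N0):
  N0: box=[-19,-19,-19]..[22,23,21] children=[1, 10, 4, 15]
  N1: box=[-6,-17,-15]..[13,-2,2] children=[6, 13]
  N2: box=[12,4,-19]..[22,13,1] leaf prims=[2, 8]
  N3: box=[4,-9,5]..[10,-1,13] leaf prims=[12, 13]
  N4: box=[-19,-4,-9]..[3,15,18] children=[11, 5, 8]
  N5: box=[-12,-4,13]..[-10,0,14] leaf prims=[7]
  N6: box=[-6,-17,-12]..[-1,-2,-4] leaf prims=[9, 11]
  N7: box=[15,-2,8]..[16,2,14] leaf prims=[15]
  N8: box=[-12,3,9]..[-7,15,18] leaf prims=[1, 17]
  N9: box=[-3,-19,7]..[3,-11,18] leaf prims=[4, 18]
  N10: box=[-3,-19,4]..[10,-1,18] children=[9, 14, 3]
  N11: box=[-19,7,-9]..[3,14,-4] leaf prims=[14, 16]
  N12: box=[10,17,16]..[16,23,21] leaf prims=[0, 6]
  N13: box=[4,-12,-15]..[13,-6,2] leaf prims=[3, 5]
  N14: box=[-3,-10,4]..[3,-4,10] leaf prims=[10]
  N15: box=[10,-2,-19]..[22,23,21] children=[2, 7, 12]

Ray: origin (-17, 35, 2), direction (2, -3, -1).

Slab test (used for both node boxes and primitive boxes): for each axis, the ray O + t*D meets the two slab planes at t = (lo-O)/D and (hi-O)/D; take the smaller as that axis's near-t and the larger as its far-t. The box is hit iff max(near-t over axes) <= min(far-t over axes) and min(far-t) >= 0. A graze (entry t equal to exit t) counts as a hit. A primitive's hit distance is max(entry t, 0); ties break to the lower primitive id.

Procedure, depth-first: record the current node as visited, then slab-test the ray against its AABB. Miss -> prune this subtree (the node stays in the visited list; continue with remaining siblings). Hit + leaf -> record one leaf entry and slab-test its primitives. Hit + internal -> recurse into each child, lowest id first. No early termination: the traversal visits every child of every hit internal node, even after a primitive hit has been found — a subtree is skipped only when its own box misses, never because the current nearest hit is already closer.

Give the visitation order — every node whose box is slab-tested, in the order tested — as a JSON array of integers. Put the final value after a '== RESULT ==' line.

Traverse from the root:
N0 x:[-1,39/2] y:[4,18] z:[-19,21] -> hit [4,18], descend [1, 4, 10, 15]
  N1 x:[11/2,15] y:[37/3,52/3] z:[0,17] -> hit [37/3,15], descend [6, 13]
    N6 x:[11/2,8] y:[37/3,52/3] z:[6,14] -> miss, prune
    N13 x:[21/2,15] y:[41/3,47/3] z:[0,17] -> hit [41/3,15] leaf, test {P3(miss), P5(miss)}
  N4 x:[-1,10] y:[20/3,13] z:[-16,11] -> hit [20/3,10], descend [5, 8, 11]
    N5 x:[5/2,7/2] y:[35/3,13] z:[-12,-11] -> miss, prune
    N8 x:[5/2,5] y:[20/3,32/3] z:[-16,-7] -> miss, prune
    N11 x:[-1,10] y:[7,28/3] z:[6,11] -> hit [7,28/3] leaf, test {P14@t=9, P16(miss)}
  N10 x:[7,27/2] y:[12,18] z:[-16,-2] -> miss, prune
  N15 x:[27/2,39/2] y:[4,37/3] z:[-19,21] -> miss, prune

Visited [0, 1, 6, 13, 4, 5, 8, 11, 10, 15]. Tests: 10 box, 2 leaf. Nearest: P14.

== RESULT ==
[0, 1, 6, 13, 4, 5, 8, 11, 10, 15]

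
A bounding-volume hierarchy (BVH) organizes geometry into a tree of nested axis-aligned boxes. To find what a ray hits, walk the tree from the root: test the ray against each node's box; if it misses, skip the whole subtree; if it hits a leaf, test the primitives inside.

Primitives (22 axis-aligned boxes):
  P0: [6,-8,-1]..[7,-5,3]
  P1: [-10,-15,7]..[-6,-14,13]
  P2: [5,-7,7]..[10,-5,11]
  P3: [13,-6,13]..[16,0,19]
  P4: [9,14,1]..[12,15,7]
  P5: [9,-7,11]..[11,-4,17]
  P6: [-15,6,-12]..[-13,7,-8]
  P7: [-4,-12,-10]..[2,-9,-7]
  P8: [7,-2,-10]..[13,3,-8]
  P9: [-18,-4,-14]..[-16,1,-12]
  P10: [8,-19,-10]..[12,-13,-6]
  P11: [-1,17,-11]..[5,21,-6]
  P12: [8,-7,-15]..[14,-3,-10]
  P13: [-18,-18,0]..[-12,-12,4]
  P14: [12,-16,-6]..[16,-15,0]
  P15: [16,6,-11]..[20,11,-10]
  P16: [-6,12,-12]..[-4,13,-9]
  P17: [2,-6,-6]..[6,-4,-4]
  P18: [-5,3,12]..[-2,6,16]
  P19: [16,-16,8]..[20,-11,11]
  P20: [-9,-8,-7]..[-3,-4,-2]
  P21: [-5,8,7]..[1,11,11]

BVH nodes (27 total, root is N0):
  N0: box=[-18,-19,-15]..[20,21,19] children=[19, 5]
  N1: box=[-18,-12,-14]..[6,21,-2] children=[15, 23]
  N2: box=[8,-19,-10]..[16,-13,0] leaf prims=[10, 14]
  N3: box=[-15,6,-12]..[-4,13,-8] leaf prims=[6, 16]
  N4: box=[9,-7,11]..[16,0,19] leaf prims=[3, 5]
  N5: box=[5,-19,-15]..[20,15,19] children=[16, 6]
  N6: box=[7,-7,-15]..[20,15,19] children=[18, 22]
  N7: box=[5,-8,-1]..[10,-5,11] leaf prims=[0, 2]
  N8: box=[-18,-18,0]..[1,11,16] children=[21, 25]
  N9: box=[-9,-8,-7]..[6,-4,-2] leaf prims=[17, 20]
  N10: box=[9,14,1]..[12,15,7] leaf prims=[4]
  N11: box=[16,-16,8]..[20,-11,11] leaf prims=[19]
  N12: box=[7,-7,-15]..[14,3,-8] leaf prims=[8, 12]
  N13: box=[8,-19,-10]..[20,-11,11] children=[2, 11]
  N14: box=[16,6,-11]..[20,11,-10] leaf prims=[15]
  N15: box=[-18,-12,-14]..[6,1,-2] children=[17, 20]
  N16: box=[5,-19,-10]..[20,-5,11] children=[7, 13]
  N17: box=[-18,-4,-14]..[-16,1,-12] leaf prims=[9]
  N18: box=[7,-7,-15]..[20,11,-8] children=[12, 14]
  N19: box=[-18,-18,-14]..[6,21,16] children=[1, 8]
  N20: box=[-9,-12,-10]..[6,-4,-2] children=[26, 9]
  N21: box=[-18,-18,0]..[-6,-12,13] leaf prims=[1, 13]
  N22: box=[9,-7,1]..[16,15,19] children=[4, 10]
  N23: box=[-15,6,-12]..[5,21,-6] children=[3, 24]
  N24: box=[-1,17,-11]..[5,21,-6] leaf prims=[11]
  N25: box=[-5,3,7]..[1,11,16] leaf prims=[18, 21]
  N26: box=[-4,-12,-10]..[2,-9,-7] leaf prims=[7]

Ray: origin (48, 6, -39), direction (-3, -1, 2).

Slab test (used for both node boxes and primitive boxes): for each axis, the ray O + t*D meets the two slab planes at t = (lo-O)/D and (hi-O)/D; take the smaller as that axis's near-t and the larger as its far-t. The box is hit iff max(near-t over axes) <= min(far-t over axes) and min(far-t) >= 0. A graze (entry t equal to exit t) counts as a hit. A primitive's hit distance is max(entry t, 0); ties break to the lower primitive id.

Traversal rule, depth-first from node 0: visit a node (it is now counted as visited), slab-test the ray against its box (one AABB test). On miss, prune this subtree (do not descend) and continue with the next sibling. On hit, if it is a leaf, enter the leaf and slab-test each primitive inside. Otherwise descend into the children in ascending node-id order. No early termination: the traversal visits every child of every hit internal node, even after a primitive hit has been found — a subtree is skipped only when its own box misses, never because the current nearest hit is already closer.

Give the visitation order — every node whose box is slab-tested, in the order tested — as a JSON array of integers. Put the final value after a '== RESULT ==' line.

Walk:
N0 x:[28/3,22] y:[-15,25] z:[12,29] -> hit [12,22], descend [5, 19]
  N5 x:[28/3,43/3] y:[-9,25] z:[12,29] -> hit [12,43/3], descend [6, 16]
    N6 x:[28/3,41/3] y:[-9,13] z:[12,29] -> hit [12,13], descend [18, 22]
      N18 x:[28/3,41/3] y:[-5,13] z:[12,31/2] -> hit [12,13], descend [12, 14]
        N12 x:[34/3,41/3] y:[3,13] z:[12,31/2] -> hit [12,13] leaf, test {P8(miss), P12@t=12}
        N14 x:[28/3,32/3] y:[-5,0] z:[14,29/2] -> miss, prune
      N22 x:[32/3,13] y:[-9,13] z:[20,29] -> miss, prune
    N16 x:[28/3,43/3] y:[11,25] z:[29/2,25] -> miss, prune
  N19 x:[14,22] y:[-15,24] z:[25/2,55/2] -> hit [14,22], descend [1, 8]
    N1 x:[14,22] y:[-15,18] z:[25/2,37/2] -> hit [14,18], descend [15, 23]
      N15 x:[14,22] y:[5,18] z:[25/2,37/2] -> hit [14,18], descend [17, 20]
        N17 x:[64/3,22] y:[5,10] z:[25/2,27/2] -> miss, prune
        N20 x:[14,19] y:[10,18] z:[29/2,37/2] -> hit [29/2,18], descend [9, 26]
          N9 x:[14,19] y:[10,14] z:[16,37/2] -> miss, prune
          N26 x:[46/3,52/3] y:[15,18] z:[29/2,16] -> hit [46/3,16] leaf, test {P7@t=46/3}
      N23 x:[43/3,21] y:[-15,0] z:[27/2,33/2] -> miss, prune
    N8 x:[47/3,22] y:[-5,24] z:[39/2,55/2] -> hit [39/2,22], descend [21, 25]
      N21 x:[18,22] y:[18,24] z:[39/2,26] -> hit [39/2,22] leaf, test {P1(miss), P13@t=20}
      N25 x:[47/3,53/3] y:[-5,3] z:[23,55/2] -> miss, prune

Summary -> nodes [0, 5, 6, 18, 12, 14, 22, 16, 19, 1, 15, 17, 20, 9, 26, 23, 8, 21, 25]; box-tests=19; leaf-entries=3; first=P12

== RESULT ==
[0, 5, 6, 18, 12, 14, 22, 16, 19, 1, 15, 17, 20, 9, 26, 23, 8, 21, 25]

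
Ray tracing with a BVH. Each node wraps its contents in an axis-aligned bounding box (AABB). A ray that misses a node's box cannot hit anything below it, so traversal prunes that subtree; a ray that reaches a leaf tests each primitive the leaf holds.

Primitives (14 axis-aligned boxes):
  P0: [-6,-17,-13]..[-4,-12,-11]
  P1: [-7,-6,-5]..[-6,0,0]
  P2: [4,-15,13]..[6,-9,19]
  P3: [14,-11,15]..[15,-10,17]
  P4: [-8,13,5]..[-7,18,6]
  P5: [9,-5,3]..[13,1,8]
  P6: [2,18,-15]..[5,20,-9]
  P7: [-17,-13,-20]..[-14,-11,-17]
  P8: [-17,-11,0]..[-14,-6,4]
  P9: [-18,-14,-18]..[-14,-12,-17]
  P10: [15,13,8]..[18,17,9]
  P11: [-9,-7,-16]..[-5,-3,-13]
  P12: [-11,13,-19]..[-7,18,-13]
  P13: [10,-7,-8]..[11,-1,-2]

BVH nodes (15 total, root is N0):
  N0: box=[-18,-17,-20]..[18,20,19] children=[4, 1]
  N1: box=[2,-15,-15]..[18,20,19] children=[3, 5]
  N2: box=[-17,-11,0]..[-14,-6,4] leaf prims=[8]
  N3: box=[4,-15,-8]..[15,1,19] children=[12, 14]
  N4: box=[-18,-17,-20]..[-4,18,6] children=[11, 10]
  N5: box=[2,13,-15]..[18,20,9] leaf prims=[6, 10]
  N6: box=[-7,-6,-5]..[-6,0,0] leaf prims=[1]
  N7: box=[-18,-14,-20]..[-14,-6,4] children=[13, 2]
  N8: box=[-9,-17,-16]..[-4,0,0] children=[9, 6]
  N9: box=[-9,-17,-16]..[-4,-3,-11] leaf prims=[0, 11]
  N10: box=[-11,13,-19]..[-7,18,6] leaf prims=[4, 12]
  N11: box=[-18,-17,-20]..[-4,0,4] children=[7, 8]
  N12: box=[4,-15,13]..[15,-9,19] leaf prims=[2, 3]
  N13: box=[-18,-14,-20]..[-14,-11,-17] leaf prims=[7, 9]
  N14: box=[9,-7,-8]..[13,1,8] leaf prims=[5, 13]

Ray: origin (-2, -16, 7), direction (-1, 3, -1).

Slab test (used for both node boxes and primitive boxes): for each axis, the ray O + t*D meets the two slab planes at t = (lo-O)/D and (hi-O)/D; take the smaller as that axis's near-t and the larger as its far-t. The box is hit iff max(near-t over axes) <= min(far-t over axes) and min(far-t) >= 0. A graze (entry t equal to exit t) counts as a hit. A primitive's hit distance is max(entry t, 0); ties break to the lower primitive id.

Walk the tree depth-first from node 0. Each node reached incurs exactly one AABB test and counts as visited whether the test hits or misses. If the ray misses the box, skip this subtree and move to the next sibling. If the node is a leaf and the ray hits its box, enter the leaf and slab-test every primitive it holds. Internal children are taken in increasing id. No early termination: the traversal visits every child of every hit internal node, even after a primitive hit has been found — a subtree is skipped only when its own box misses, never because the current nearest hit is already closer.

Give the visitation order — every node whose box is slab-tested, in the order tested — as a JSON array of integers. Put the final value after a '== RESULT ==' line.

Walk:
N0 x:[-20,16] y:[-1/3,12] z:[-12,27] -> hit [-1/3,12], descend [1, 4]
  N1 x:[-20,-4] y:[1/3,12] z:[-12,22] -> miss, prune
  N4 x:[2,16] y:[-1/3,34/3] z:[1,27] -> hit [2,34/3], descend [10, 11]
    N10 x:[5,9] y:[29/3,34/3] z:[1,26] -> miss, prune
    N11 x:[2,16] y:[-1/3,16/3] z:[3,27] -> hit [3,16/3], descend [7, 8]
      N7 x:[12,16] y:[2/3,10/3] z:[3,27] -> miss, prune
      N8 x:[2,7] y:[-1/3,16/3] z:[7,23] -> miss, prune

7 AABB tests over nodes [0, 1, 4, 10, 11, 7, 8]; 0 leaves entered; closest miss.

== RESULT ==
[0, 1, 4, 10, 11, 7, 8]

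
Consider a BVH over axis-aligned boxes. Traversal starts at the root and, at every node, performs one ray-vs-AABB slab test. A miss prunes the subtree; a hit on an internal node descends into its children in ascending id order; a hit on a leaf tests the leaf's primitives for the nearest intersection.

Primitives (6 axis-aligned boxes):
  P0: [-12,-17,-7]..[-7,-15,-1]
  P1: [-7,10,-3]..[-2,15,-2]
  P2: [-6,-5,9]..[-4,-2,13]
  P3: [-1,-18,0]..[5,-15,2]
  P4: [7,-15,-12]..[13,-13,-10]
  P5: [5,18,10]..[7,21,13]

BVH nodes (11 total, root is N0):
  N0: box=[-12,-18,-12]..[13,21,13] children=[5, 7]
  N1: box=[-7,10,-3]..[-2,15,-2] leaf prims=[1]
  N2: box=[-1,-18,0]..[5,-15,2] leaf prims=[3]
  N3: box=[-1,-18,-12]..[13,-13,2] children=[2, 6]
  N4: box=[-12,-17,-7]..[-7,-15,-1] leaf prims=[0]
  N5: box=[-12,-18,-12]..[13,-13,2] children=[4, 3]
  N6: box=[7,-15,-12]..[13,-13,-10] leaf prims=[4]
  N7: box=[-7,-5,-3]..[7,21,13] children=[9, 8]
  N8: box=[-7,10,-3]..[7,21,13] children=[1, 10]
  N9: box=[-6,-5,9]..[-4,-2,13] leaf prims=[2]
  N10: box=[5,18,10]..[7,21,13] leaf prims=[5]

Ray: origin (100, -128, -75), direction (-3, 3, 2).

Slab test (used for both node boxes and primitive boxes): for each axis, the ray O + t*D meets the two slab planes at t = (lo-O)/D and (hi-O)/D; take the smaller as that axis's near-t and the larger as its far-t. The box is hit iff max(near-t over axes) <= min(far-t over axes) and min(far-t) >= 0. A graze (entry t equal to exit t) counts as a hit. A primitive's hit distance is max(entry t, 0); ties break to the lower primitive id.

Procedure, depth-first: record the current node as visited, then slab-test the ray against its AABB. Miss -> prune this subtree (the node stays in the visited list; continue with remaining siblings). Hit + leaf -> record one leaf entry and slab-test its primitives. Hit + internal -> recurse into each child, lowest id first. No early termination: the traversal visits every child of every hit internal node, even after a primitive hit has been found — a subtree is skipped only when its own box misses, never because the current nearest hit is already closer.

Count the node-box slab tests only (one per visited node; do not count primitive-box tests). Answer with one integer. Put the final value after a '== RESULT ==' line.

Walk:
N0 x:[29,112/3] y:[110/3,149/3] z:[63/2,44] -> hit [110/3,112/3], descend [5, 7]
  N5 x:[29,112/3] y:[110/3,115/3] z:[63/2,77/2] -> hit [110/3,112/3], descend [3, 4]
    N3 x:[29,101/3] y:[110/3,115/3] z:[63/2,77/2] -> miss, prune
    N4 x:[107/3,112/3] y:[37,113/3] z:[34,37] -> hit [37,37] leaf, test {P0@t=37}
  N7 x:[31,107/3] y:[41,149/3] z:[36,44] -> miss, prune

5 AABB tests over nodes [0, 5, 3, 4, 7]; 1 leaf entered; closest P0.

== RESULT ==
5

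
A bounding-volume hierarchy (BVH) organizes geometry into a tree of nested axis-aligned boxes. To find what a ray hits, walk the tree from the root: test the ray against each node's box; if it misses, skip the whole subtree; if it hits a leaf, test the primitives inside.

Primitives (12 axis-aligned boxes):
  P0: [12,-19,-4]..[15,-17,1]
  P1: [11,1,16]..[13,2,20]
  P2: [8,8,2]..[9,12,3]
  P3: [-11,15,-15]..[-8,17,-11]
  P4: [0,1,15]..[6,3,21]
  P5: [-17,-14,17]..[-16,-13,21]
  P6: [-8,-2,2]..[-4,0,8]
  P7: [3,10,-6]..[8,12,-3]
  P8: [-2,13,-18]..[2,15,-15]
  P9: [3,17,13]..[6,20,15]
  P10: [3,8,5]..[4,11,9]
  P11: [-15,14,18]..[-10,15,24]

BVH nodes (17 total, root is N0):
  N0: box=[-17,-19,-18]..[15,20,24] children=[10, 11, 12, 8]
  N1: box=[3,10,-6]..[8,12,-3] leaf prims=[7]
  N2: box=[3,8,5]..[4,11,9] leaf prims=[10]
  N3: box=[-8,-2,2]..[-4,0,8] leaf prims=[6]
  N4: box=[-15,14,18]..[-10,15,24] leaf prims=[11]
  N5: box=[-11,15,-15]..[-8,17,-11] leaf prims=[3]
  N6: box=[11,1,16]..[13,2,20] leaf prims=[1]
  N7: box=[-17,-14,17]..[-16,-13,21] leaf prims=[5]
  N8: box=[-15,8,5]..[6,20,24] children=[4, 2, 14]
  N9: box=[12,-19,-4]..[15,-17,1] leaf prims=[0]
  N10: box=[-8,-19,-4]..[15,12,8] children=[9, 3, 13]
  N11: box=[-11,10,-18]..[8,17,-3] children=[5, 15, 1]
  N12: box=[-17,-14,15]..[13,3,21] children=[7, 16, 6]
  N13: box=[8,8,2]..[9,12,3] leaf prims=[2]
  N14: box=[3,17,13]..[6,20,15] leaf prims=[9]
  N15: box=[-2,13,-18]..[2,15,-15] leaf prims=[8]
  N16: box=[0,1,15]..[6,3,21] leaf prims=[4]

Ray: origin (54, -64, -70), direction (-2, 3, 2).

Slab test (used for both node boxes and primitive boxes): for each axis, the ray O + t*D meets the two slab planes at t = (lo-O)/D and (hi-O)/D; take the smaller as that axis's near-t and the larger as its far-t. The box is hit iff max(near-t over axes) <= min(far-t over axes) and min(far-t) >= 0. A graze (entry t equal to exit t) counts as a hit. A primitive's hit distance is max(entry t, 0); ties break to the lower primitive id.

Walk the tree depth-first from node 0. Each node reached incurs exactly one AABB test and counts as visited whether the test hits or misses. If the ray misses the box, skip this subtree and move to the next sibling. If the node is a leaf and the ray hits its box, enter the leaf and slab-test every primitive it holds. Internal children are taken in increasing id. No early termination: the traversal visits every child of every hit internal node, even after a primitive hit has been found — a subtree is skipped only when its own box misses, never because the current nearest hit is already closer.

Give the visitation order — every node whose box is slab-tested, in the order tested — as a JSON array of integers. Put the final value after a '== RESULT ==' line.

Trace the traversal:
N0 x:[39/2,71/2] y:[15,28] z:[26,47] -> hit [26,28], descend [8, 10, 11, 12]
  N8 x:[24,69/2] y:[24,28] z:[75/2,47] -> miss, prune
  N10 x:[39/2,31] y:[15,76/3] z:[33,39] -> miss, prune
  N11 x:[23,65/2] y:[74/3,27] z:[26,67/2] -> hit [26,27], descend [1, 5, 15]
    N1 x:[23,51/2] y:[74/3,76/3] z:[32,67/2] -> miss, prune
    N5 x:[31,65/2] y:[79/3,27] z:[55/2,59/2] -> miss, prune
    N15 x:[26,28] y:[77/3,79/3] z:[26,55/2] -> hit [26,79/3] leaf, test {P8@t=26}
  N12 x:[41/2,71/2] y:[50/3,67/3] z:[85/2,91/2] -> miss, prune

order=[0, 8, 10, 11, 1, 5, 15, 12]  |boxes|=8  |leaves|=1  hit=P8

== RESULT ==
[0, 8, 10, 11, 1, 5, 15, 12]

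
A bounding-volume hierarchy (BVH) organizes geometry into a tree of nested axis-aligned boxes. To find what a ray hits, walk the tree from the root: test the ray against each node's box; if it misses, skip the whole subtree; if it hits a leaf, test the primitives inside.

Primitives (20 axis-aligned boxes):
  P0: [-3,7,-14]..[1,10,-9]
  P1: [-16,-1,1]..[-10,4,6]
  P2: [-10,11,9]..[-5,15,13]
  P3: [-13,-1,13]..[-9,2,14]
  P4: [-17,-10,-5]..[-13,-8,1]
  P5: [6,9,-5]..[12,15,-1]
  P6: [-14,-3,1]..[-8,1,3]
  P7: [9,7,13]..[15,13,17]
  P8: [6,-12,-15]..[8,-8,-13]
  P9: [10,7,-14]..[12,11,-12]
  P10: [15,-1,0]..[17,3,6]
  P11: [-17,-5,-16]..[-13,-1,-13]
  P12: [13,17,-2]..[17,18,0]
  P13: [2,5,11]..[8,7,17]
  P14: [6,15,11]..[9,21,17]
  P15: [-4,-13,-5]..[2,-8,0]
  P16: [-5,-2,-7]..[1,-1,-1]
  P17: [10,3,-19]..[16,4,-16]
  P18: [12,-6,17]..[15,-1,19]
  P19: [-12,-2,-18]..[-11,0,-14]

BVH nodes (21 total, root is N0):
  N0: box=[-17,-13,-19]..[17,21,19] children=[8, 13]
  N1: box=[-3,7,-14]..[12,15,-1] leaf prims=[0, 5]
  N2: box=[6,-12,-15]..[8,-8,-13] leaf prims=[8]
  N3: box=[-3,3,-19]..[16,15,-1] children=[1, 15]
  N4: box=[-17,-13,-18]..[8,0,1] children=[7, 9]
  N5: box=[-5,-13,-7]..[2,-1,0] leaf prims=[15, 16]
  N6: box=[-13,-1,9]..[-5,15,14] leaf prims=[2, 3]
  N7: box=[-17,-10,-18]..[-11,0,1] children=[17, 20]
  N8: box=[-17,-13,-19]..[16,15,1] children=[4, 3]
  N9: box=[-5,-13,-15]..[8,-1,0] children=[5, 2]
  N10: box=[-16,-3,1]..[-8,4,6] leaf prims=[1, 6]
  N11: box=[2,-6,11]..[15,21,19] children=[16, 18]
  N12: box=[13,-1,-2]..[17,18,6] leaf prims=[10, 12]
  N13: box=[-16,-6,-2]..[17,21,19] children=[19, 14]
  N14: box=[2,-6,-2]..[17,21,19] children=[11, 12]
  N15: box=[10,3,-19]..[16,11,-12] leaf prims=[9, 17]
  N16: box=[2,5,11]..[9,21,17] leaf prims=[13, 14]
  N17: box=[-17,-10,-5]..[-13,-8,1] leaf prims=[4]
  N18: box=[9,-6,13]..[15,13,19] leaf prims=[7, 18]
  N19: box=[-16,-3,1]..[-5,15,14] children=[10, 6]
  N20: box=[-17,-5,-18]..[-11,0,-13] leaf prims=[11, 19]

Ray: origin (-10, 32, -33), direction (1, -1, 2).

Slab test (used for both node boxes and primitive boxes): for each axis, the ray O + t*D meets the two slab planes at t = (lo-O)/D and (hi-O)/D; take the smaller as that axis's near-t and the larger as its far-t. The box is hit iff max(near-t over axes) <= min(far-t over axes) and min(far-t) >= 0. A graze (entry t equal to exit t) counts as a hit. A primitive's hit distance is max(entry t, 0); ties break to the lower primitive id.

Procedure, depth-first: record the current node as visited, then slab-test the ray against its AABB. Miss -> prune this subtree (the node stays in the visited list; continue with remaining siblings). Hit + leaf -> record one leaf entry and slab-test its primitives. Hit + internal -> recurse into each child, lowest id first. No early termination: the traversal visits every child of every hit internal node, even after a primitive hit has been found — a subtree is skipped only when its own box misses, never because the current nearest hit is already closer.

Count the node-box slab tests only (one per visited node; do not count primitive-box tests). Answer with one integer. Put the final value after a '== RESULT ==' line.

Traverse from the root:
N0 x:[-7,27] y:[11,45] z:[7,26] -> hit [11,26], descend [8, 13]
  N8 x:[-7,26] y:[17,45] z:[7,17] -> hit [17,17], descend [3, 4]
    N3 x:[7,26] y:[17,29] z:[7,16] -> miss, prune
    N4 x:[-7,18] y:[32,45] z:[15/2,17] -> miss, prune
  N13 x:[-6,27] y:[11,38] z:[31/2,26] -> hit [31/2,26], descend [14, 19]
    N14 x:[12,27] y:[11,38] z:[31/2,26] -> hit [31/2,26], descend [11, 12]
      N11 x:[12,25] y:[11,38] z:[22,26] -> hit [22,25], descend [16, 18]
        N16 x:[12,19] y:[11,27] z:[22,25] -> miss, prune
        N18 x:[19,25] y:[19,38] z:[23,26] -> hit [23,25] leaf, test {P7@t=23, P18(miss)}
      N12 x:[23,27] y:[14,33] z:[31/2,39/2] -> miss, prune
    N19 x:[-6,5] y:[17,35] z:[17,47/2] -> miss, prune

order=[0, 8, 3, 4, 13, 14, 11, 16, 18, 12, 19]  |boxes|=11  |leaves|=1  hit=P7

== RESULT ==
11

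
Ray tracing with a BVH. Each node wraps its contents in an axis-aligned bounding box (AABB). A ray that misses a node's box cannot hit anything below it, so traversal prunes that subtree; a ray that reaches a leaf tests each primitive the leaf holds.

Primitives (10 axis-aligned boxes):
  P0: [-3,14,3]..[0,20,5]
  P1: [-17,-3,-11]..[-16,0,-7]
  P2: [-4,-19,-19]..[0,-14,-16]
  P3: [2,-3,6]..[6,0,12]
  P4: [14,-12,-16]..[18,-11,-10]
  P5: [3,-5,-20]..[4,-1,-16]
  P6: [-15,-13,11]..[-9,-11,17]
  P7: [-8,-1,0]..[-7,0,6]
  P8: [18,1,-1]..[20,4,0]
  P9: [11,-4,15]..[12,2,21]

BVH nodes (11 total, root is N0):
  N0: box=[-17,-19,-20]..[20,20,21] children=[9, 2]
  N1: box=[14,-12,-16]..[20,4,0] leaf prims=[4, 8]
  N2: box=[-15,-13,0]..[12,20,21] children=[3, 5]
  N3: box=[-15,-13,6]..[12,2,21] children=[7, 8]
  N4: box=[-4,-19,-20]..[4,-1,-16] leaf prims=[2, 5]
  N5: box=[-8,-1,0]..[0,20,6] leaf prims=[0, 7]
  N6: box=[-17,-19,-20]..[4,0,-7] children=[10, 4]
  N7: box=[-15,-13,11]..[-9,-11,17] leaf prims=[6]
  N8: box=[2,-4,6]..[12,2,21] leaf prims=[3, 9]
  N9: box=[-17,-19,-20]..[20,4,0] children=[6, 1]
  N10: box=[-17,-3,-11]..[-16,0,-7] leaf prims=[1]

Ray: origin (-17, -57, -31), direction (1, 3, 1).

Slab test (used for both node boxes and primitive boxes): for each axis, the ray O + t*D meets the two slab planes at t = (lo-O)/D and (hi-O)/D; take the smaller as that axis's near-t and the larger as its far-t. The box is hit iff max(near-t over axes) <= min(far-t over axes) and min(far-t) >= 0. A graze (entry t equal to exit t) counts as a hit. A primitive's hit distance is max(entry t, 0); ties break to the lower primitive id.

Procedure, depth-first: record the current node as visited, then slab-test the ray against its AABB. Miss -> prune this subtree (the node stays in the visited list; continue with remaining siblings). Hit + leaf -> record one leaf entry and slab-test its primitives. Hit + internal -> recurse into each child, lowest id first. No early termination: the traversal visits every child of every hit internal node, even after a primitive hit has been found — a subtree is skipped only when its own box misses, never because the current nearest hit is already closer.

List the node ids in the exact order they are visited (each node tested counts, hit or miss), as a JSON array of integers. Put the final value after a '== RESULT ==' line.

Walk:
N0 x:[0,37] y:[38/3,77/3] z:[11,52] -> hit [38/3,77/3], descend [2, 9]
  N2 x:[2,29] y:[44/3,77/3] z:[31,52] -> miss, prune
  N9 x:[0,37] y:[38/3,61/3] z:[11,31] -> hit [38/3,61/3], descend [1, 6]
    N1 x:[31,37] y:[15,61/3] z:[15,31] -> miss, prune
    N6 x:[0,21] y:[38/3,19] z:[11,24] -> hit [38/3,19], descend [4, 10]
      N4 x:[13,21] y:[38/3,56/3] z:[11,15] -> hit [13,15] leaf, test {P2@t=13, P5(miss)}
      N10 x:[0,1] y:[18,19] z:[20,24] -> miss, prune

Visited [0, 2, 9, 1, 6, 4, 10]. Tests: 7 box, 1 leaf. Nearest: P2.

== RESULT ==
[0, 2, 9, 1, 6, 4, 10]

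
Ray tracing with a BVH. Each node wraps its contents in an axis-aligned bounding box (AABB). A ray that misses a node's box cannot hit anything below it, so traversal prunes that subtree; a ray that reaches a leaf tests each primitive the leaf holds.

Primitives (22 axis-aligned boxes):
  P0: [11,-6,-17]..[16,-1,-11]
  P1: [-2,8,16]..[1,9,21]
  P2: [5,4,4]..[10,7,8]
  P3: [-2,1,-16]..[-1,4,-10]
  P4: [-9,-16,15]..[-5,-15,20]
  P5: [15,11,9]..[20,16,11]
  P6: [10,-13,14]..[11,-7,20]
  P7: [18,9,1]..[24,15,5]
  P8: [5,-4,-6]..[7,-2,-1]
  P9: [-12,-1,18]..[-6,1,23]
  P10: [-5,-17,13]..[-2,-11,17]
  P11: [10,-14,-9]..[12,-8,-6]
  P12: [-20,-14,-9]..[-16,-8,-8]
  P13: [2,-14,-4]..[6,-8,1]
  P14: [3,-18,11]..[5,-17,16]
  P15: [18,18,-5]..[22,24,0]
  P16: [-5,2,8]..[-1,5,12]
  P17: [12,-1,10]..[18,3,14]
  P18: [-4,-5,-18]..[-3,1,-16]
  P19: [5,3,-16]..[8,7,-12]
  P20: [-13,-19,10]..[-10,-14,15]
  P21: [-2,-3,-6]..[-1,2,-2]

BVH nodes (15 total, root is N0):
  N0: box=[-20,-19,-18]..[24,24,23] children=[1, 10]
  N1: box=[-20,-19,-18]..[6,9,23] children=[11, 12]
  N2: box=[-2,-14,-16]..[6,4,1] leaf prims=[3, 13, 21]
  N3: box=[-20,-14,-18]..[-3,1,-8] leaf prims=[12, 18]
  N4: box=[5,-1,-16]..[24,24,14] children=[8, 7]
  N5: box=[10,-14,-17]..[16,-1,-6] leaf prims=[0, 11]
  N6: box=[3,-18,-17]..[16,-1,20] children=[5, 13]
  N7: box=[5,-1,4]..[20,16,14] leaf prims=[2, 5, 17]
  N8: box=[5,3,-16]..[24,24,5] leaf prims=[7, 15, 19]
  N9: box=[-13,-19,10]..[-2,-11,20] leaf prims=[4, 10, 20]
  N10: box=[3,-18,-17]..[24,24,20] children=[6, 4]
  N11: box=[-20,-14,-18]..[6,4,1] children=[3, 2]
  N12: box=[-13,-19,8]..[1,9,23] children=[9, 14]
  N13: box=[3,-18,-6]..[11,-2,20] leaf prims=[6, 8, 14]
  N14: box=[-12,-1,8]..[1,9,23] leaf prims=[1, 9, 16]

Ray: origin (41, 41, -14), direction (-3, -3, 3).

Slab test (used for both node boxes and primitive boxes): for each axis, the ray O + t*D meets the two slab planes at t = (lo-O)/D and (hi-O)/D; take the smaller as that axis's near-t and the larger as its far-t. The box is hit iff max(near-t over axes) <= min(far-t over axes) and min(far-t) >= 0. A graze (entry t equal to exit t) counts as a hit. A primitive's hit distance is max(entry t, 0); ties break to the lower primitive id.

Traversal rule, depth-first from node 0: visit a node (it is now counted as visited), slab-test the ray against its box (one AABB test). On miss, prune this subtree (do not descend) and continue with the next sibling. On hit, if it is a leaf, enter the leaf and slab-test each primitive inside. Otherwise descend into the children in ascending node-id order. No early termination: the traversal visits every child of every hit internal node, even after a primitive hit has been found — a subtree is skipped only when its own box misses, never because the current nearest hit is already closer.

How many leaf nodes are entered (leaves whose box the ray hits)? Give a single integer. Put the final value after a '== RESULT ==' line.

Trace the traversal:
N0 x:[17/3,61/3] y:[17/3,20] z:[-4/3,37/3] -> hit [17/3,37/3], descend [1, 10]
  N1 x:[35/3,61/3] y:[32/3,20] z:[-4/3,37/3] -> hit [35/3,37/3], descend [11, 12]
    N11 x:[35/3,61/3] y:[37/3,55/3] z:[-4/3,5] -> miss, prune
    N12 x:[40/3,18] y:[32/3,20] z:[22/3,37/3] -> miss, prune
  N10 x:[17/3,38/3] y:[17/3,59/3] z:[-1,34/3] -> hit [17/3,34/3], descend [4, 6]
    N4 x:[17/3,12] y:[17/3,14] z:[-2/3,28/3] -> hit [17/3,28/3], descend [7, 8]
      N7 x:[7,12] y:[25/3,14] z:[6,28/3] -> hit [25/3,28/3] leaf, test {P2(miss), P5@t=25/3, P17(miss)}
      N8 x:[17/3,12] y:[17/3,38/3] z:[-2/3,19/3] -> hit [17/3,19/3] leaf, test {P7(miss), P15(miss), P19(miss)}
    N6 x:[25/3,38/3] y:[14,59/3] z:[-1,34/3] -> miss, prune

Summary -> nodes [0, 1, 11, 12, 10, 4, 7, 8, 6]; box-tests=9; leaf-entries=2; first=P5

== RESULT ==
2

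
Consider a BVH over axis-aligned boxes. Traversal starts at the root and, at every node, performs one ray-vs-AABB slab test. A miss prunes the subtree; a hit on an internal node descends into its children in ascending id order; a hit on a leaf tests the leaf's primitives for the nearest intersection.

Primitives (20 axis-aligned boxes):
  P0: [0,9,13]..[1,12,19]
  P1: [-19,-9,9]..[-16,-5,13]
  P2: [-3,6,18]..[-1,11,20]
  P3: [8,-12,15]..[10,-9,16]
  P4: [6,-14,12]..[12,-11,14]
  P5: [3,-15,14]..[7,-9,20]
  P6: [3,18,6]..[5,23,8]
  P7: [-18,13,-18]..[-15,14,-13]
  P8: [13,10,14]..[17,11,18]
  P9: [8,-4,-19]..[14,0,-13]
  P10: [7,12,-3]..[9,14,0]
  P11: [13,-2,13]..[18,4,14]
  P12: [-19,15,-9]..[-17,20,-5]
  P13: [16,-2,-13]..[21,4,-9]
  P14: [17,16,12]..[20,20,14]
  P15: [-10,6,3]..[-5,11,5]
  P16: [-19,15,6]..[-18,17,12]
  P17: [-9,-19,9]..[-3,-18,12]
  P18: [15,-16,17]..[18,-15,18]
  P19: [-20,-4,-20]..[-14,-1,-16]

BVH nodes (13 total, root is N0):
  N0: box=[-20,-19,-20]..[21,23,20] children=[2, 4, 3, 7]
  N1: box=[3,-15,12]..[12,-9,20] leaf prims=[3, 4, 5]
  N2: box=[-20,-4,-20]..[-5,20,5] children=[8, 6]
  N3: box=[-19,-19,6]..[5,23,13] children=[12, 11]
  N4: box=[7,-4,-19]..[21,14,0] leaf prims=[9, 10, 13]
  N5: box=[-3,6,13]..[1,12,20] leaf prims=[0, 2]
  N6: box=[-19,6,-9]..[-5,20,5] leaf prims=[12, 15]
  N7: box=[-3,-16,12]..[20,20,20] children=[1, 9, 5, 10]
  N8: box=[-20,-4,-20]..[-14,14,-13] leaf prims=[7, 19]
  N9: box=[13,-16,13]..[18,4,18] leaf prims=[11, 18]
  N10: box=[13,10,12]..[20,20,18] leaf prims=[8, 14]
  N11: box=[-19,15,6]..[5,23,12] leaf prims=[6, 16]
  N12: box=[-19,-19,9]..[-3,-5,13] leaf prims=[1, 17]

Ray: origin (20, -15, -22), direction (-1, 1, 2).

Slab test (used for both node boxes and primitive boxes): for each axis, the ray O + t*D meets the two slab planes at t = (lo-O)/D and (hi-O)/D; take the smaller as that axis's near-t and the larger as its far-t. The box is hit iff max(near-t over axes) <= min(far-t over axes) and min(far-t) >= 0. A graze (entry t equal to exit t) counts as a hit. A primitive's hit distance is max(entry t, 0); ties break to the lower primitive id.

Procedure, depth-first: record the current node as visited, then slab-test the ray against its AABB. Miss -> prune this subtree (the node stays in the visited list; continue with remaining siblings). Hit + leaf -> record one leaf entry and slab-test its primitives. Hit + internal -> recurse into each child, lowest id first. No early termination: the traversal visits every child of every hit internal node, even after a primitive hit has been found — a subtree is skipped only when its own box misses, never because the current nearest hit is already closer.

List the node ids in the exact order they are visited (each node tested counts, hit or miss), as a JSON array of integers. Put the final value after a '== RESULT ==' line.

Walk:
N0 x:[-1,40] y:[-4,38] z:[1,21] -> hit [1,21], descend [2, 3, 4, 7]
  N2 x:[25,40] y:[11,35] z:[1,27/2] -> miss, prune
  N3 x:[15,39] y:[-4,38] z:[14,35/2] -> hit [15,35/2], descend [11, 12]
    N11 x:[15,39] y:[30,38] z:[14,17] -> miss, prune
    N12 x:[23,39] y:[-4,10] z:[31/2,35/2] -> miss, prune
  N4 x:[-1,13] y:[11,29] z:[3/2,11] -> hit [11,11] leaf, test {P9(miss), P10(miss), P13(miss)}
  N7 x:[0,23] y:[-1,35] z:[17,21] -> hit [17,21], descend [1, 5, 9, 10]
    N1 x:[8,17] y:[0,6] z:[17,21] -> miss, prune
    N5 x:[19,23] y:[21,27] z:[35/2,21] -> hit [21,21] leaf, test {P0(miss), P2@t=21}
    N9 x:[2,7] y:[-1,19] z:[35/2,20] -> miss, prune
    N10 x:[0,7] y:[25,35] z:[17,20] -> miss, prune

Visited [0, 2, 3, 11, 12, 4, 7, 1, 5, 9, 10]. Tests: 11 box, 2 leaf. Nearest: P2.

== RESULT ==
[0, 2, 3, 11, 12, 4, 7, 1, 5, 9, 10]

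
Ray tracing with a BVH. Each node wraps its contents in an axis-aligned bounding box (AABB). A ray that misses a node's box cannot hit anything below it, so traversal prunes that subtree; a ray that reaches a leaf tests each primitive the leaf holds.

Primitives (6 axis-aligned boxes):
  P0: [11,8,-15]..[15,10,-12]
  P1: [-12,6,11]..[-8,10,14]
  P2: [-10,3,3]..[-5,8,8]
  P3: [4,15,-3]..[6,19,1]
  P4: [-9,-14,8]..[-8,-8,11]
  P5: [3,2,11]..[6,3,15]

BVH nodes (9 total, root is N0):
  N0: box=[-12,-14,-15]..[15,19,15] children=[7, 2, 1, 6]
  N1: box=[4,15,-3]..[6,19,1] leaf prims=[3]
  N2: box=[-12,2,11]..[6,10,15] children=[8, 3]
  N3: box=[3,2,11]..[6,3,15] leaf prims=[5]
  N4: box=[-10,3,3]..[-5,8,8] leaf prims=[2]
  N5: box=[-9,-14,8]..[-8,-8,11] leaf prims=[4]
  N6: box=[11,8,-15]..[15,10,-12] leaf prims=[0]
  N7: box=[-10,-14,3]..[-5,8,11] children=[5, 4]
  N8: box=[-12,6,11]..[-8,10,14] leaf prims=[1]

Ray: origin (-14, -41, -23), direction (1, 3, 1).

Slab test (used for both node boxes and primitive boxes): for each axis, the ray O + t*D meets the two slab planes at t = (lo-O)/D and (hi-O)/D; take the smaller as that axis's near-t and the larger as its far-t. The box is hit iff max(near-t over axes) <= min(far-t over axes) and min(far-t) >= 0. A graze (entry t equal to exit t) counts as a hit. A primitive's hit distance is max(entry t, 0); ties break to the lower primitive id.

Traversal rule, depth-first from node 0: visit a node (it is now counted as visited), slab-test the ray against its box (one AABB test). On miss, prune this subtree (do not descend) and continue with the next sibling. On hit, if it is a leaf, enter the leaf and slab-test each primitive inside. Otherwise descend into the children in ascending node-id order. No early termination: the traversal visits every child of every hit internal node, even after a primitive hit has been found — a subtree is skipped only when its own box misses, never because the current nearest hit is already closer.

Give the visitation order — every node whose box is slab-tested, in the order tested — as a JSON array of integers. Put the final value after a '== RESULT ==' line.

Trace the traversal:
N0 x:[2,29] y:[9,20] z:[8,38] -> hit [9,20], descend [1, 2, 6, 7]
  N1 x:[18,20] y:[56/3,20] z:[20,24] -> hit [20,20] leaf, test {P3@t=20}
  N2 x:[2,20] y:[43/3,17] z:[34,38] -> miss, prune
  N6 x:[25,29] y:[49/3,17] z:[8,11] -> miss, prune
  N7 x:[4,9] y:[9,49/3] z:[26,34] -> miss, prune

5 AABB tests over nodes [0, 1, 2, 6, 7]; 1 leaf entered; closest P3.

== RESULT ==
[0, 1, 2, 6, 7]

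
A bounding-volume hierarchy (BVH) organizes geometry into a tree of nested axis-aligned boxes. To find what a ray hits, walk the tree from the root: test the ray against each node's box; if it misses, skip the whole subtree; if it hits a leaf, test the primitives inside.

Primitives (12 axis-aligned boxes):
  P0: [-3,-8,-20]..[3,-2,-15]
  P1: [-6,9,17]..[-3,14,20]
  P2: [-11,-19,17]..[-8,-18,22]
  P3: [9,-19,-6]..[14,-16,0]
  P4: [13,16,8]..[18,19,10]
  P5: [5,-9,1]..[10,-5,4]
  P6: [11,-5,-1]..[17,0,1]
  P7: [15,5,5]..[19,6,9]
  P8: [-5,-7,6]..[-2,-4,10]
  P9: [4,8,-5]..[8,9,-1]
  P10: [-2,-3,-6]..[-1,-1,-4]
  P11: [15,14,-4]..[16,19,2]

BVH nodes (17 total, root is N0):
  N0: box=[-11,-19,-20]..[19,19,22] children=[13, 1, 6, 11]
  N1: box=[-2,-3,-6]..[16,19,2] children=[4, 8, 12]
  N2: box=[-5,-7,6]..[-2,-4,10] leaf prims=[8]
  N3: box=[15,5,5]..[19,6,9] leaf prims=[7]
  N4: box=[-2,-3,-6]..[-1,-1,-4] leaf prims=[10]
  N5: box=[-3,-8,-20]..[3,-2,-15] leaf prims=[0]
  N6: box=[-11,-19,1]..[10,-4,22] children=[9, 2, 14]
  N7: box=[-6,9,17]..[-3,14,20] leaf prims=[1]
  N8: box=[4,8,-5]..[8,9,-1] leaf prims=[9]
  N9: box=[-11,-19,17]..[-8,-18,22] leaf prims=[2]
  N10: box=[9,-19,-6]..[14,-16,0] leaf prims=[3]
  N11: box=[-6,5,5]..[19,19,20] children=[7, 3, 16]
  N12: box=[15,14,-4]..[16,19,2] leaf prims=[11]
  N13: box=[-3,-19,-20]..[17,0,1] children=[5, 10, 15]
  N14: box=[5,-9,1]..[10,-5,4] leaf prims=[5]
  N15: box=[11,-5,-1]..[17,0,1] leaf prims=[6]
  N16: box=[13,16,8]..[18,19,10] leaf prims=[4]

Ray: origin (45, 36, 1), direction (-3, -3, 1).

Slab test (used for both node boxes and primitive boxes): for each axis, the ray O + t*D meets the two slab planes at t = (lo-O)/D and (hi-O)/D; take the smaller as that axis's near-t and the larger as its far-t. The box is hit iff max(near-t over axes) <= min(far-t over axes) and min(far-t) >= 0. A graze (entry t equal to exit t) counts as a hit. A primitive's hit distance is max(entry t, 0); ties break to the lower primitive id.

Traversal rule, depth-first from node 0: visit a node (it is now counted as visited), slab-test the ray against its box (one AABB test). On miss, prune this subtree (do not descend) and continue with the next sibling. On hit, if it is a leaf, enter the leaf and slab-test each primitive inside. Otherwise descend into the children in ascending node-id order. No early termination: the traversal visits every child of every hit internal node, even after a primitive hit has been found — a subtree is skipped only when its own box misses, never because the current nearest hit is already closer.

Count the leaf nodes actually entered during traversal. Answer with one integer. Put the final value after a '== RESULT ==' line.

Trace the traversal:
N0 x:[26/3,56/3] y:[17/3,55/3] z:[-21,21] -> hit [26/3,55/3], descend [1, 6, 11, 13]
  N1 x:[29/3,47/3] y:[17/3,13] z:[-7,1] -> miss, prune
  N6 x:[35/3,56/3] y:[40/3,55/3] z:[0,21] -> hit [40/3,55/3], descend [2, 9, 14]
    N2 x:[47/3,50/3] y:[40/3,43/3] z:[5,9] -> miss, prune
    N9 x:[53/3,56/3] y:[18,55/3] z:[16,21] -> hit [18,55/3] leaf, test {P2@t=18}
    N14 x:[35/3,40/3] y:[41/3,15] z:[0,3] -> miss, prune
  N11 x:[26/3,17] y:[17/3,31/3] z:[4,19] -> hit [26/3,31/3], descend [3, 7, 16]
    N3 x:[26/3,10] y:[10,31/3] z:[4,8] -> miss, prune
    N7 x:[16,17] y:[22/3,9] z:[16,19] -> miss, prune
    N16 x:[9,32/3] y:[17/3,20/3] z:[7,9] -> miss, prune
  N13 x:[28/3,16] y:[12,55/3] z:[-21,0] -> miss, prune

Summary -> nodes [0, 1, 6, 2, 9, 14, 11, 3, 7, 16, 13]; box-tests=11; leaf-entries=1; first=P2

== RESULT ==
1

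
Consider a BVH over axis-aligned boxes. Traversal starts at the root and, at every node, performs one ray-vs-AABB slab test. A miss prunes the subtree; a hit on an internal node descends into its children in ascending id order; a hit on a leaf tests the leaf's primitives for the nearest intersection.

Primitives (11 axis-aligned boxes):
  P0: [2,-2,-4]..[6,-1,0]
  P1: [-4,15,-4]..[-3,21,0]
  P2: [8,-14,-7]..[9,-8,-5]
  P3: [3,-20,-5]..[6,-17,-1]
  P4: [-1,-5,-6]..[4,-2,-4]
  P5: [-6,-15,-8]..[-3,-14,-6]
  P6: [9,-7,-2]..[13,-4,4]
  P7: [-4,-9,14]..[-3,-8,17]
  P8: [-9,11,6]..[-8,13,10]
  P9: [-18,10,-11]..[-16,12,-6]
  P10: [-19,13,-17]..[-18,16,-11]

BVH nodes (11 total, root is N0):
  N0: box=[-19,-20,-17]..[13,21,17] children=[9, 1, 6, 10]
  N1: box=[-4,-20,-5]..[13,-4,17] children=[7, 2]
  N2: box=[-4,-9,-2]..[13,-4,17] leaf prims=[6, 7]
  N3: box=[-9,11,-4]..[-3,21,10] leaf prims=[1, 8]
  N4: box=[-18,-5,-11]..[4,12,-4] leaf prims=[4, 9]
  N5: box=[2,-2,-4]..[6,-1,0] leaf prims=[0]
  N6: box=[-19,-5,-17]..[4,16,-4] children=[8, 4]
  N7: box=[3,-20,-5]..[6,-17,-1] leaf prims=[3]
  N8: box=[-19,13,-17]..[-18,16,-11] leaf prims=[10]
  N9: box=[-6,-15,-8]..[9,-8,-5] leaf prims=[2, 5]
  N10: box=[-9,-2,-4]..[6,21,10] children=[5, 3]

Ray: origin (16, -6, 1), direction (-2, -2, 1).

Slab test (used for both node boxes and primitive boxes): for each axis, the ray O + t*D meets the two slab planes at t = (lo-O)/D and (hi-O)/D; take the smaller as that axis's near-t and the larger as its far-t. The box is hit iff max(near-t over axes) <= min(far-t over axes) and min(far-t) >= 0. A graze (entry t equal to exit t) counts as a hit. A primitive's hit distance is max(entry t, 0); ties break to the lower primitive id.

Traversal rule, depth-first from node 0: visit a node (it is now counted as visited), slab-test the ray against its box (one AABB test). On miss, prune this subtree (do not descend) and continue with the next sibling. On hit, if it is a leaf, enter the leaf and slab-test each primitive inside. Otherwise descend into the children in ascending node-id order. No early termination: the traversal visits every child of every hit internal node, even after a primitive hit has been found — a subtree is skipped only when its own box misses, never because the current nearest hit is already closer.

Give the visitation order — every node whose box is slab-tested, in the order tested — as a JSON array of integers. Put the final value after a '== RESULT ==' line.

Walk:
N0 x:[3/2,35/2] y:[-27/2,7] z:[-18,16] -> hit [3/2,7], descend [1, 6, 9, 10]
  N1 x:[3/2,10] y:[-1,7] z:[-6,16] -> hit [3/2,7], descend [2, 7]
    N2 x:[3/2,10] y:[-1,3/2] z:[-3,16] -> hit [3/2,3/2] leaf, test {P6(miss), P7(miss)}
    N7 x:[5,13/2] y:[11/2,7] z:[-6,-2] -> miss, prune
  N6 x:[6,35/2] y:[-11,-1/2] z:[-18,-5] -> miss, prune
  N9 x:[7/2,11] y:[1,9/2] z:[-9,-6] -> miss, prune
  N10 x:[5,25/2] y:[-27/2,-2] z:[-5,9] -> miss, prune

Visited [0, 1, 2, 7, 6, 9, 10]. Tests: 7 box, 1 leaf. Nearest: miss.

== RESULT ==
[0, 1, 2, 7, 6, 9, 10]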